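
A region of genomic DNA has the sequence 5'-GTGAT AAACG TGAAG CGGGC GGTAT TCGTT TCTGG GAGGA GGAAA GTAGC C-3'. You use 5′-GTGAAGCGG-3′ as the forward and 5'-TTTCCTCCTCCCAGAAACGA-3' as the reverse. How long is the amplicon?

The forward primer matches the template at positions 10–18.
Taking the reverse complement of TTTCCTCCTCCCAGAAACGA gives TCGTTTCTGGGAGGAGGAAA, found at positions 26–45 on the template; the primer anneals here to the top strand with its 3' end pointing upstream.
The product runs from position 10 to position 45, so its length is 45 − 10 + 1 = 36 bp.

36 bp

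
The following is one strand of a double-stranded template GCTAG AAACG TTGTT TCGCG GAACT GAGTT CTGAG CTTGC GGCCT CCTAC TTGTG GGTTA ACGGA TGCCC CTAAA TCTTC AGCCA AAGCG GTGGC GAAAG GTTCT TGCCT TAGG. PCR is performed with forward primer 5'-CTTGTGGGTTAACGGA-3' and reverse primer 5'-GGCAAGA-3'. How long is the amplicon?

Forward primer CTTGTGGGTTAACGGA is found on the top strand at positions 50–65.
Reverse complement of the reverse primer: TCTTGCC. This occurs on the top strand at positions 103–109.
The product runs from position 50 to position 109, so its length is 109 − 50 + 1 = 60 bp.

60 bp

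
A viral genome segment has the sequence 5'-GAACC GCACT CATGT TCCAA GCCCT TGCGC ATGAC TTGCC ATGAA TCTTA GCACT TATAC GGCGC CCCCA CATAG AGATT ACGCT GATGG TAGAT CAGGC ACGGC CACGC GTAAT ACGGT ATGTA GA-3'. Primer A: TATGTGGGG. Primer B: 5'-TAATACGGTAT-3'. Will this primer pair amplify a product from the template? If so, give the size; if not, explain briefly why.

No product — the primers' 3' ends point away from each other.

Primer A (TATGTGGGG) has reverse complement CCCCACATA, which matches the top strand at positions 66–74; primer A anneals to the top strand there with its 3' end pointing upstream toward position 66.
Primer B (TAATACGGTAT) matches the top strand directly at positions 112–122; it anneals to the bottom strand with its 3' end pointing downstream toward position 122.
The 3' ends diverge (primer A extends toward position 1, primer B toward position 127), so the primers never converge on a shared product.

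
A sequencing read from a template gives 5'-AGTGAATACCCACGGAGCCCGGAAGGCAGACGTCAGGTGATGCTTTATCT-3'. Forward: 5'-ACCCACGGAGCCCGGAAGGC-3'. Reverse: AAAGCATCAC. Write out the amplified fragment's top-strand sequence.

Scanning the template, ACCCACGGAGCCCGGAAGGC occurs at positions 8–27; this primer anneals to the bottom strand there with its 3' end pointing downstream.
Reverse complement of the reverse primer: GTGATGCTTT. This occurs on the top strand at positions 37–46.
The product is the template from position 8 through 46 (39 bp).

5'-ACCCACGGAGCCCGGAAGGCAGACGTCAGGTGATGCTTT-3'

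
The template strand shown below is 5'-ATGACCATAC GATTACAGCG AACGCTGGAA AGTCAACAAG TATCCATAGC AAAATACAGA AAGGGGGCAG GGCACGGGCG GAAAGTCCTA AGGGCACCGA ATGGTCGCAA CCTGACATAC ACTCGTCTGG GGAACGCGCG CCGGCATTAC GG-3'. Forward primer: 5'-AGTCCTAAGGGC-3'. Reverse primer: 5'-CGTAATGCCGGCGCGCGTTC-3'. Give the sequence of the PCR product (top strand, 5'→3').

Scanning the template, AGTCCTAAGGGC occurs at positions 84–95; this primer anneals to the bottom strand there with its 3' end pointing downstream.
The reverse primer's reverse complement is GAACGCGCGCCGGCATTACG, which matches the template at positions 132–151.
The product is the template from position 84 through 151 (68 bp).

5'-AGTCCTAAGGGCACCGAATGGTCGCAACCTGACATACACTCGTCTGGGGAACGCGCGCCGGCATTACG-3'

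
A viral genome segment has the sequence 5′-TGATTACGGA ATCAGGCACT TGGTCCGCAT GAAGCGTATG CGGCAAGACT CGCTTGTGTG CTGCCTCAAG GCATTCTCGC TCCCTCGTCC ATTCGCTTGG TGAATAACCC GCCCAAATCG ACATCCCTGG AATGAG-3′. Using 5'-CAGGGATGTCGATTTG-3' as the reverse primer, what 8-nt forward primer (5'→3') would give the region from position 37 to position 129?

The reverse primer's reverse complement CAAATCGACATCCCTG matches the template at positions 114–129; the product starts at position 37.
The forward primer is identical to the top strand over positions 37–44: TATGCGGC.

5'-TATGCGGC-3'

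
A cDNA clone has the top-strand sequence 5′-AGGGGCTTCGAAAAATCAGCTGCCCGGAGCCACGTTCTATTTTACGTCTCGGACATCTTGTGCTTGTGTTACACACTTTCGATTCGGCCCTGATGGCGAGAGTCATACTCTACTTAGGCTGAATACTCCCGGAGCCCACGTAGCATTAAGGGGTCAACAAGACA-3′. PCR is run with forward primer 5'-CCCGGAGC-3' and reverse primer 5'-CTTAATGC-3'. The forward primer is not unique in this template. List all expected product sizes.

The forward primer CCCGGAGC matches the top strand at positions 23–30, 128–135.
The reverse primer's reverse complement is GCATTAAG, matching at positions 143–150.
Each forward site pairs with the reverse site to give a product ending at position 150: sizes 128, 23 bp.

128 bp, 23 bp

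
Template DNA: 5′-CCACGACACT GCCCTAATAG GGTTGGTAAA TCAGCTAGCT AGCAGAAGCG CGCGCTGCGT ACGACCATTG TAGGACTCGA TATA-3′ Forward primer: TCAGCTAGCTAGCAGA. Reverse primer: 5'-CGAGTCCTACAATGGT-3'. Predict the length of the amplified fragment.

49 bp

Forward primer TCAGCTAGCTAGCAGA is found on the top strand at positions 31–46.
Reverse complement of the reverse primer: ACCATTGTAGGACTCG. This occurs on the top strand at positions 64–79.
Product length = (reverse-primer end) − (forward-primer start) + 1 = 79 − 31 + 1 = 49 bp.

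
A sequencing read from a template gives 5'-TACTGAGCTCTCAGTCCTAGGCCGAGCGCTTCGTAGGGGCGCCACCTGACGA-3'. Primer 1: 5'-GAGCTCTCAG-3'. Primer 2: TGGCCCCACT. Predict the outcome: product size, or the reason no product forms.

No product — primer 2 has no binding site in the template.

Primer 2 (TGGCCCCACT) does not match the top strand, and its reverse complement AGTGGGGCCA does not match either.
With no annealing site for primer 2, no amplification occurs.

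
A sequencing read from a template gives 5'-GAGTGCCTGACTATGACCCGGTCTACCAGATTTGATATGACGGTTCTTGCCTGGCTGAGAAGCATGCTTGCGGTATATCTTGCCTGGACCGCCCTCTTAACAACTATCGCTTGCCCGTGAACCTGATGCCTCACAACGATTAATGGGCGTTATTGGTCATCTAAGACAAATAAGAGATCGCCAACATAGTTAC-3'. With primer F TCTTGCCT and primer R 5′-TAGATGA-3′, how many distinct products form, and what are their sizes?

The forward primer TCTTGCCT matches the top strand at positions 45–52, 78–85.
The reverse primer's reverse complement is TCATCTA, matching at positions 157–163.
Each forward site pairs with the reverse site to give a product ending at position 163: sizes 119, 86 bp.

Two products: 119 bp, 86 bp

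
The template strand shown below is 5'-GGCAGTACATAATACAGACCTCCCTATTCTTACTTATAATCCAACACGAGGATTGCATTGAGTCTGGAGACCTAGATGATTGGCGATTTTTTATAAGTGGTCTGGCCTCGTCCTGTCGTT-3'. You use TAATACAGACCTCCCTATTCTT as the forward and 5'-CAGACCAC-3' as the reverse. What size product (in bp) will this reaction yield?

Forward primer TAATACAGACCTCCCTATTCTT is found on the top strand at positions 10–31.
Taking the reverse complement of CAGACCAC gives GTGGTCTG, found at positions 97–104 on the template; the primer anneals here to the top strand with its 3' end pointing upstream.
Amplicon spans positions 10–104: 95 bp.

95 bp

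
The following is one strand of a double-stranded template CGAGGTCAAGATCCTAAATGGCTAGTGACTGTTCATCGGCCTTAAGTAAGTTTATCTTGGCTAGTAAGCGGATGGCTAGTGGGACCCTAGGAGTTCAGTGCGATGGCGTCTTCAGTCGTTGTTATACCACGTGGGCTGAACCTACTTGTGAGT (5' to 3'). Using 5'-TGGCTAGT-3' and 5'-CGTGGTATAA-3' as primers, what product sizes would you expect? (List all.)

The forward primer TGGCTAGT matches the top strand at positions 19–26, 58–65, 73–80.
The reverse primer's reverse complement is TTATACCACG, matching at positions 122–131.
Each forward site pairs with the reverse site to give a product ending at position 131: sizes 113, 74, 59 bp.

113 bp, 74 bp, 59 bp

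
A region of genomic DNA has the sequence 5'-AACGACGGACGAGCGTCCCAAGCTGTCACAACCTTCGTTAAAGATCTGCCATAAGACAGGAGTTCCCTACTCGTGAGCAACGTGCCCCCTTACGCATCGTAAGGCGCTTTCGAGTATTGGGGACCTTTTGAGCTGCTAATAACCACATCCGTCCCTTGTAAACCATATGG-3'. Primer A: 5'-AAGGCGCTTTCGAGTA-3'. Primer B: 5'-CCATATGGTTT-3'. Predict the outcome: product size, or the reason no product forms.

Primer A (AAGGCGCTTTCGAGTA) matches the top strand at positions 101–116; it acts as a forward primer.
Primer B's reverse complement is AAACCATATGG, matching the top strand at positions 160–170; it acts as a reverse primer.
The 3' ends face each other across positions 101–170, giving a 70 bp product.

Yes — a 70 bp product.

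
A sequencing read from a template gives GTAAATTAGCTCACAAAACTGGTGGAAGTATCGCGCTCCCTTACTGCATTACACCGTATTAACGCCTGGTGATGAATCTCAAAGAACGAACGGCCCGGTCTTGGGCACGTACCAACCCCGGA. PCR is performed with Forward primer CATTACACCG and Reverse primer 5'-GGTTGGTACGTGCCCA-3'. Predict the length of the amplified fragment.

Forward primer CATTACACCG is found on the top strand at positions 47–56.
Reverse complement of the reverse primer: TGGGCACGTACCAACC. This occurs on the top strand at positions 102–117.
The product runs from position 47 to position 117, so its length is 117 − 47 + 1 = 71 bp.

71 bp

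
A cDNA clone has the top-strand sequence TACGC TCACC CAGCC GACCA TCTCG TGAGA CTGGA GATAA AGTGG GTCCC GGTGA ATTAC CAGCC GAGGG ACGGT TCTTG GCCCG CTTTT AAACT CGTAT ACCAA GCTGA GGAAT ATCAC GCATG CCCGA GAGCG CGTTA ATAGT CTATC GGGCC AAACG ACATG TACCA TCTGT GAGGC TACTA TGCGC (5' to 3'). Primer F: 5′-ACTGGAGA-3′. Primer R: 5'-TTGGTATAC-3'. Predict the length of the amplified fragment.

76 bp

Forward primer ACTGGAGA is found on the top strand at positions 30–37.
The reverse primer's reverse complement is GTATACCAA, which matches the template at positions 97–105.
Product length = (reverse-primer end) − (forward-primer start) + 1 = 105 − 30 + 1 = 76 bp.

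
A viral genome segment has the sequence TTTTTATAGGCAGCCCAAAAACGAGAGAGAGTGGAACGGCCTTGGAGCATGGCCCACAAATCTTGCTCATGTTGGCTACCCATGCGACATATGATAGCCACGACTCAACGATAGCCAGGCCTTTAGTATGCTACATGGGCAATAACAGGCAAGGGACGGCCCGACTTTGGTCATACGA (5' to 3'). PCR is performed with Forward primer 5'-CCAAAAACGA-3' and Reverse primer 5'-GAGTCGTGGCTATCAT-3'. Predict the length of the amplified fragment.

92 bp

Scanning the template, CCAAAAACGA occurs at positions 15–24; this primer anneals to the bottom strand there with its 3' end pointing downstream.
The reverse primer's reverse complement is ATGATAGCCACGACTC, which matches the template at positions 91–106.
Product length = (reverse-primer end) − (forward-primer start) + 1 = 106 − 15 + 1 = 92 bp.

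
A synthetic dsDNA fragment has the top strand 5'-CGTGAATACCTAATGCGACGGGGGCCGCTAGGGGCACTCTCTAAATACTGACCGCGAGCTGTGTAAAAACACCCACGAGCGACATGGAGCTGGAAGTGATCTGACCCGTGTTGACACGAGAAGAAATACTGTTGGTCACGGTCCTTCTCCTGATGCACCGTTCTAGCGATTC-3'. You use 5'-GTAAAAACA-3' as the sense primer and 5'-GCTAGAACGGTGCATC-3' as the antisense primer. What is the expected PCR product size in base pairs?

105 bp

The forward primer matches the template at positions 63–71.
Taking the reverse complement of GCTAGAACGGTGCATC gives GATGCACCGTTCTAGC, found at positions 152–167 on the template; the primer anneals here to the top strand with its 3' end pointing upstream.
The product runs from position 63 to position 167, so its length is 167 − 63 + 1 = 105 bp.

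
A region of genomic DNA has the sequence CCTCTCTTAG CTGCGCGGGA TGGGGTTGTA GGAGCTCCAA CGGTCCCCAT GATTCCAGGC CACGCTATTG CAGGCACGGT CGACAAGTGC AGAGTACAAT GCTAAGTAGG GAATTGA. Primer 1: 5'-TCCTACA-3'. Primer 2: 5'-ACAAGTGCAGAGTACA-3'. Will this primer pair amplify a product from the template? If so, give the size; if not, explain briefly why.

Primer 1 (TCCTACA) has reverse complement TGTAGGA, which matches the top strand at positions 27–33; primer 1 anneals to the top strand there with its 3' end pointing upstream toward position 27.
Primer 2 (ACAAGTGCAGAGTACA) matches the top strand directly at positions 83–98; it anneals to the bottom strand with its 3' end pointing downstream toward position 98.
The 3' ends diverge (primer 1 extends toward position 1, primer 2 toward position 117), so the primers never converge on a shared product.

No product — the primers' 3' ends point away from each other.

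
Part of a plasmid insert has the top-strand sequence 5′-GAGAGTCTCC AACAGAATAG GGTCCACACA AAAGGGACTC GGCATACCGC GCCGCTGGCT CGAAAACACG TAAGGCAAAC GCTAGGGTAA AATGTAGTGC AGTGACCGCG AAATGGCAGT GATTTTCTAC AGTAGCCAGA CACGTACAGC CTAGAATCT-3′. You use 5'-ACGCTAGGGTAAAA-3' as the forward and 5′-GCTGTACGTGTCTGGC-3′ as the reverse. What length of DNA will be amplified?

72 bp

The forward primer matches the template at positions 79–92.
The reverse primer's reverse complement is GCCAGACACGTACAGC, which matches the template at positions 135–150.
The product runs from position 79 to position 150, so its length is 150 − 79 + 1 = 72 bp.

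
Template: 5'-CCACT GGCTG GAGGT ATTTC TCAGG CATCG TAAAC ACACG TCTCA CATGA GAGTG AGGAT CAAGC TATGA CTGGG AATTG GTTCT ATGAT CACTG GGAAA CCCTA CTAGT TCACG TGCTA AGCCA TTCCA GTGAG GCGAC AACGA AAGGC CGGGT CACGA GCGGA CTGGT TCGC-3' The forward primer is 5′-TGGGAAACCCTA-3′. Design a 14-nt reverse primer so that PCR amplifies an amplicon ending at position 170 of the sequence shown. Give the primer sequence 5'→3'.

5'-ACCAGTCCGCTCGT-3'

The forward primer binds at positions 94–105; the product's 3' end on the top strand is position 170.
The reverse primer anneals to the top strand over positions 157–170, i.e. to ACGAGCGGACTGGT.
Its sequence written 5'→3' is the reverse complement: ACCAGTCCGCTCGT.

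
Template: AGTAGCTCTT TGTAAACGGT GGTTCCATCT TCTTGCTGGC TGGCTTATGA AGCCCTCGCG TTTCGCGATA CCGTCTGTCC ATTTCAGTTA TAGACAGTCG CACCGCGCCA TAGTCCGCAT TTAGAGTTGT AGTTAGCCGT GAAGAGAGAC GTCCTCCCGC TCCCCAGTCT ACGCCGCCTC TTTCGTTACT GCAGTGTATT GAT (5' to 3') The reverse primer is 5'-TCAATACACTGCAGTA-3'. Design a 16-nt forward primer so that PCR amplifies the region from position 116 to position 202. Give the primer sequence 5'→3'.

The reverse primer's reverse complement TACTGCAGTGTATTGA matches the template at positions 187–202; the product starts at position 116.
The forward primer is identical to the top strand over positions 116–131: CGCATTTAGAGTTGTA.

5'-CGCATTTAGAGTTGTA-3'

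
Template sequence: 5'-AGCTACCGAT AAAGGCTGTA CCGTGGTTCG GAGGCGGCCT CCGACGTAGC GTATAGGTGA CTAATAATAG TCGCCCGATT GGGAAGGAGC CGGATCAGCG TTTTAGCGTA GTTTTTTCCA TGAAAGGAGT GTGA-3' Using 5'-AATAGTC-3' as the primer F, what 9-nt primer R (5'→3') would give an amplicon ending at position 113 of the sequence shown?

The forward primer binds at positions 66–72; the product's 3' end on the top strand is position 113.
The reverse primer anneals to the top strand over positions 105–113, i.e. to AGCGTAGTT.
Its sequence written 5'→3' is the reverse complement: AACTACGCT.

5'-AACTACGCT-3'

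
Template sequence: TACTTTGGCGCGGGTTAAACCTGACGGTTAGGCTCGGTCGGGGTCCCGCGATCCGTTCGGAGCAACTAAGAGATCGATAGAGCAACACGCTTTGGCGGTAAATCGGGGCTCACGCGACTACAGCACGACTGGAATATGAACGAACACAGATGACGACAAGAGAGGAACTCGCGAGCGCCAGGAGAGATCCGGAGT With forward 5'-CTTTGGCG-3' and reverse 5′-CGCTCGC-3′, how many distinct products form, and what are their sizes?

The forward primer CTTTGGCG matches the top strand at positions 3–10, 90–97.
The reverse primer's reverse complement is GCGAGCG, matching at positions 171–177.
Each forward site pairs with the reverse site to give a product ending at position 177: sizes 175, 88 bp.

Two products: 175 bp, 88 bp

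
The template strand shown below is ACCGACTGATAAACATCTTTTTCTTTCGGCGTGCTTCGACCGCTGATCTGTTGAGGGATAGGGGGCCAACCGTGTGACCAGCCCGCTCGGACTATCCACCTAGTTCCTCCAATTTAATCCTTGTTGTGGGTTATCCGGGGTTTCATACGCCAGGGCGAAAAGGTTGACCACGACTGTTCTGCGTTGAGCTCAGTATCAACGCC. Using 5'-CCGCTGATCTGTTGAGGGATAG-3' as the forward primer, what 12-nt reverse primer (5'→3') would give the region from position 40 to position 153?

The product's 3' end on the top strand is position 153.
The reverse primer anneals to the top strand over positions 142–153, i.e. to TTCATACGCCAG.
Its sequence written 5'→3' is the reverse complement: CTGGCGTATGAA.

5'-CTGGCGTATGAA-3'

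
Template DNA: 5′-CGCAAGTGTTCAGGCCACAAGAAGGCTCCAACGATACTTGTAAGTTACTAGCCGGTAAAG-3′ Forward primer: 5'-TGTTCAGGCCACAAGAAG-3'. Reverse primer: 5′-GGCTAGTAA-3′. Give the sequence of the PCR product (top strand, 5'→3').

5'-TGTTCAGGCCACAAGAAGGCTCCAACGATACTTGTAAGTTACTAGCC-3'

Forward primer TGTTCAGGCCACAAGAAG is found on the top strand at positions 7–24.
The reverse primer's reverse complement is TTACTAGCC, which matches the template at positions 45–53.
The product is the template from position 7 through 53 (47 bp).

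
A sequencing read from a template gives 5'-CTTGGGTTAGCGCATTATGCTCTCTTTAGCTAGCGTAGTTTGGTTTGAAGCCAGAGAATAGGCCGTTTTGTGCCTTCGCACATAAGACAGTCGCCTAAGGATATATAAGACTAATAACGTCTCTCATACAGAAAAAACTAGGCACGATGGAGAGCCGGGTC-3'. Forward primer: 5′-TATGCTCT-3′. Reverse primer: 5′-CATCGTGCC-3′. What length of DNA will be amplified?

134 bp

The forward primer matches the template at positions 16–23.
The reverse primer's reverse complement is GGCACGATG, which matches the template at positions 141–149.
Amplicon spans positions 16–149: 134 bp.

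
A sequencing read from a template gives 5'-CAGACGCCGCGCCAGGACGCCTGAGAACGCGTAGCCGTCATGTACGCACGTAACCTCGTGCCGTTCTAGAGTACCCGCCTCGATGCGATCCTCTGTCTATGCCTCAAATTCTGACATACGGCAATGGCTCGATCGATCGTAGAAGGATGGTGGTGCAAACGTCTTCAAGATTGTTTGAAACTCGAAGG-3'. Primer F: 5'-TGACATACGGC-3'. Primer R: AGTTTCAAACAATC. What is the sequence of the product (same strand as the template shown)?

The forward primer matches the template at positions 112–122.
Reverse complement of the reverse primer: GATTGTTTGAAACT. This occurs on the top strand at positions 169–182.
The product is the template from position 112 through 182 (71 bp).

5'-TGACATACGGCAATGGCTCGATCGATCGTAGAAGGATGGTGGTGCAAACGTCTTCAAGATTGTTTGAAACT-3'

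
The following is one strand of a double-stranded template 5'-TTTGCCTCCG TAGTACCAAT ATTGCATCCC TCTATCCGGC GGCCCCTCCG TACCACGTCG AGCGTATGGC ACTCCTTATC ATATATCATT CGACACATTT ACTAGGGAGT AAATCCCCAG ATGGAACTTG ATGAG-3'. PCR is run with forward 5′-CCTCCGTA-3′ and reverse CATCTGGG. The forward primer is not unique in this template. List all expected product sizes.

119 bp, 79 bp

The forward primer CCTCCGTA matches the top strand at positions 5–12, 45–52.
The reverse primer's reverse complement is CCCAGATG, matching at positions 116–123.
Each forward site pairs with the reverse site to give a product ending at position 123: sizes 119, 79 bp.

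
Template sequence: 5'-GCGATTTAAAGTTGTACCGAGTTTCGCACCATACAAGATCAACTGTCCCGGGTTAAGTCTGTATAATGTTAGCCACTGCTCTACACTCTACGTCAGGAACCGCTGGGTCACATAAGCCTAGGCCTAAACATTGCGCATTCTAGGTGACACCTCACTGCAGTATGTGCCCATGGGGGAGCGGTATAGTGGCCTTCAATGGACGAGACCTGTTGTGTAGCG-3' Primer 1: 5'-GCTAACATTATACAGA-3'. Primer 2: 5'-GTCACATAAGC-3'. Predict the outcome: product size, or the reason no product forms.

No product — the primers' 3' ends point away from each other.

Primer 1 (GCTAACATTATACAGA) has reverse complement TCTGTATAATGTTAGC, which matches the top strand at positions 58–73; primer 1 anneals to the top strand there with its 3' end pointing upstream toward position 58.
Primer 2 (GTCACATAAGC) matches the top strand directly at positions 107–117; it anneals to the bottom strand with its 3' end pointing downstream toward position 117.
The 3' ends diverge (primer 1 extends toward position 1, primer 2 toward position 219), so the primers never converge on a shared product.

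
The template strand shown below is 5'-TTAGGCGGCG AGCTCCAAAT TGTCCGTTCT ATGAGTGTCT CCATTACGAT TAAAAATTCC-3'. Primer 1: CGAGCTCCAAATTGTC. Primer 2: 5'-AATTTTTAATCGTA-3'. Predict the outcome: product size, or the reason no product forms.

Yes — a 50 bp product.

Primer 1 (CGAGCTCCAAATTGTC) matches the top strand at positions 9–24; it acts as a forward primer.
Primer 2's reverse complement is TACGATTAAAAATT, matching the top strand at positions 45–58; it acts as a reverse primer.
The 3' ends face each other across positions 9–58, giving a 50 bp product.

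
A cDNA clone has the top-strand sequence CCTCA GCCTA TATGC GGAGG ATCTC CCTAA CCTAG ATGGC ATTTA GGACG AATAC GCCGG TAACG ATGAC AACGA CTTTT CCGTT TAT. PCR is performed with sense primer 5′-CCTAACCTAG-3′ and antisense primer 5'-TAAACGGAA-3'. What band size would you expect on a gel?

62 bp

Scanning the template, CCTAACCTAG occurs at positions 26–35; this primer anneals to the bottom strand there with its 3' end pointing downstream.
Reverse complement of the reverse primer: TTCCGTTTA. This occurs on the top strand at positions 79–87.
Amplicon spans positions 26–87: 62 bp.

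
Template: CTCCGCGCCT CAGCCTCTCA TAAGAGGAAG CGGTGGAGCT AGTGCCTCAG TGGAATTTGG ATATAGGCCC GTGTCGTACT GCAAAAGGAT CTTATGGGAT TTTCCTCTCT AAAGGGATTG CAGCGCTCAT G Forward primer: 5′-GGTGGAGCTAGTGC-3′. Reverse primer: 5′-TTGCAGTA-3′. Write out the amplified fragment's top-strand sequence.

5'-GGTGGAGCTAGTGCCTCAGTGGAATTTGGATATAGGCCCGTGTCGTACTGCAA-3'

The forward primer matches the template at positions 32–45.
Reverse complement of the reverse primer: TACTGCAA. This occurs on the top strand at positions 77–84.
The product is the template from position 32 through 84 (53 bp).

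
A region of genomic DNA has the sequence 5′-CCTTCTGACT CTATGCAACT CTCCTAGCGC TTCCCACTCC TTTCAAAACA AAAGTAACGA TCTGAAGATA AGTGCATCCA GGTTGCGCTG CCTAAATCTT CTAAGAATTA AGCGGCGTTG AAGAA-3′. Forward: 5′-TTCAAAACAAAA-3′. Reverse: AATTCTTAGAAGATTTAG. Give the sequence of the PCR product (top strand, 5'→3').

Forward primer TTCAAAACAAAA is found on the top strand at positions 42–53.
The reverse primer's reverse complement is CTAAATCTTCTAAGAATT, which matches the template at positions 92–109.
The product is the template from position 42 through 109 (68 bp).

5'-TTCAAAACAAAAGTAACGATCTGAAGATAAGTGCATCCAGGTTGCGCTGCCTAAATCTTCTAAGAATT-3'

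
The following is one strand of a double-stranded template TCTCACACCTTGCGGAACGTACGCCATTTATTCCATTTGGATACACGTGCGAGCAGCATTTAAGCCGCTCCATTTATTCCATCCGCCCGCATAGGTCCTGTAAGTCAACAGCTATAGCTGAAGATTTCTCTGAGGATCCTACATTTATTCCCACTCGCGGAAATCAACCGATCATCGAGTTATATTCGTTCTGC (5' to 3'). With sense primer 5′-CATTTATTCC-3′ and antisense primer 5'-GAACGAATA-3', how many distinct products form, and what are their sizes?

Three products: 167 bp, 121 bp, 50 bp

The forward primer CATTTATTCC matches the top strand at positions 25–34, 71–80, 142–151.
The reverse primer's reverse complement is TATTCGTTC, matching at positions 183–191.
Each forward site pairs with the reverse site to give a product ending at position 191: sizes 167, 121, 50 bp.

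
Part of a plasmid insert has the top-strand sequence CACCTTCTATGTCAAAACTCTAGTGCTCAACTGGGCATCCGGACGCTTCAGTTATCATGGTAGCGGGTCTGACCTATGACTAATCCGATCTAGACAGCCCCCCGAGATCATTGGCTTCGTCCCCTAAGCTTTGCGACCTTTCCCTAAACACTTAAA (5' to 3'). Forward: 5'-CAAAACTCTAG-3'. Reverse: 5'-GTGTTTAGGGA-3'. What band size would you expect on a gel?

139 bp

The forward primer matches the template at positions 13–23.
The reverse primer's reverse complement is TCCCTAAACAC, which matches the template at positions 141–151.
The product runs from position 13 to position 151, so its length is 151 − 13 + 1 = 139 bp.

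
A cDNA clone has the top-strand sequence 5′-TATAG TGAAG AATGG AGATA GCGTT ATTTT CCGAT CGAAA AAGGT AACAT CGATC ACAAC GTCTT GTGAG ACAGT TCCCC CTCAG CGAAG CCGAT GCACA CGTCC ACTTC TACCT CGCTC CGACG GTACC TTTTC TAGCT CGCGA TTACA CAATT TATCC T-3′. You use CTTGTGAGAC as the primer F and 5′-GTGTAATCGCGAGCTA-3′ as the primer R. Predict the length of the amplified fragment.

Forward primer CTTGTGAGAC is found on the top strand at positions 63–72.
The reverse primer's reverse complement is TAGCTCGCGATTACAC, which matches the template at positions 136–151.
The product runs from position 63 to position 151, so its length is 151 − 63 + 1 = 89 bp.

89 bp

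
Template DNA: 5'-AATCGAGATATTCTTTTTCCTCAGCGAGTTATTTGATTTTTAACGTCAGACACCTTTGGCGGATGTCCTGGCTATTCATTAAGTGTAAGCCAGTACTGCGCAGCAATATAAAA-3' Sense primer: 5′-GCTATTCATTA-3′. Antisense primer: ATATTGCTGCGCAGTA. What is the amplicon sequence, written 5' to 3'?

5'-GCTATTCATTAAGTGTAAGCCAGTACTGCGCAGCAATAT-3'

Scanning the template, GCTATTCATTA occurs at positions 71–81; this primer anneals to the bottom strand there with its 3' end pointing downstream.
The reverse primer's reverse complement is TACTGCGCAGCAATAT, which matches the template at positions 94–109.
The product is the template from position 71 through 109 (39 bp).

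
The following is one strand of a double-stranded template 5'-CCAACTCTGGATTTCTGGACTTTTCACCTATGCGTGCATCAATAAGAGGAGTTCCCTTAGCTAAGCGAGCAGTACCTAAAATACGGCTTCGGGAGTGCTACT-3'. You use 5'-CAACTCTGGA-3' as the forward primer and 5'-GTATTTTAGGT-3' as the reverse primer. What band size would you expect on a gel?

83 bp

Scanning the template, CAACTCTGGA occurs at positions 2–11; this primer anneals to the bottom strand there with its 3' end pointing downstream.
The reverse primer's reverse complement is ACCTAAAATAC, which matches the template at positions 74–84.
Product length = (reverse-primer end) − (forward-primer start) + 1 = 84 − 2 + 1 = 83 bp.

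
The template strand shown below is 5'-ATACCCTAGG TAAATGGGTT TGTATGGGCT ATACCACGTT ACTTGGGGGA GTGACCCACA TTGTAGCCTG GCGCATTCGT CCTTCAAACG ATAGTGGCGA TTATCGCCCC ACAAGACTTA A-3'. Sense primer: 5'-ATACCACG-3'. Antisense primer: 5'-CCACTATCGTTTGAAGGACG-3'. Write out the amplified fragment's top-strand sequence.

Scanning the template, ATACCACG occurs at positions 31–38; this primer anneals to the bottom strand there with its 3' end pointing downstream.
Reverse complement of the reverse primer: CGTCCTTCAAACGATAGTGG. This occurs on the top strand at positions 78–97.
The product is the template from position 31 through 97 (67 bp).

5'-ATACCACGTTACTTGGGGGAGTGACCCACATTGTAGCCTGGCGCATTCGTCCTTCAAACGATAGTGG-3'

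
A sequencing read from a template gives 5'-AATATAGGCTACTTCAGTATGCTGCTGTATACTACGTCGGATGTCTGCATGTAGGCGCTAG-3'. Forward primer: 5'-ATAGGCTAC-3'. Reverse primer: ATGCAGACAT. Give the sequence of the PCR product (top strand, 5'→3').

Forward primer ATAGGCTAC is found on the top strand at positions 4–12.
Reverse complement of the reverse primer: ATGTCTGCAT. This occurs on the top strand at positions 41–50.
The product is the template from position 4 through 50 (47 bp).

5'-ATAGGCTACTTCAGTATGCTGCTGTATACTACGTCGGATGTCTGCAT-3'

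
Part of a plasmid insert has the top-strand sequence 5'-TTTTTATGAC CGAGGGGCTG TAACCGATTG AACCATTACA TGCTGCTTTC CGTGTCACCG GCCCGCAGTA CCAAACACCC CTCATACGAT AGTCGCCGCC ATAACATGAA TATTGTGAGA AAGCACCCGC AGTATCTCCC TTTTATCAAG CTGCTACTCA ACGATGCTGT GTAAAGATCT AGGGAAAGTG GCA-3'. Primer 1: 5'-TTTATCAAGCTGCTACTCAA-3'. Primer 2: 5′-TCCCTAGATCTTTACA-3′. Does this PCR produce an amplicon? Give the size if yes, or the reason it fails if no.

Yes — a 44 bp product.

Primer 1 (TTTATCAAGCTGCTACTCAA) matches the top strand at positions 142–161; it acts as a forward primer.
Primer 2's reverse complement is TGTAAAGATCTAGGGA, matching the top strand at positions 170–185; it acts as a reverse primer.
The 3' ends face each other across positions 142–185, giving a 44 bp product.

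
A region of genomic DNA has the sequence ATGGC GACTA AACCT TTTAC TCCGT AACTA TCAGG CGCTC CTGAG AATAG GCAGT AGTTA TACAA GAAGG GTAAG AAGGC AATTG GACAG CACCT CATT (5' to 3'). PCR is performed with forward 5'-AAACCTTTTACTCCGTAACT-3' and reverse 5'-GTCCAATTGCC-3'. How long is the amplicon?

The forward primer matches the template at positions 10–29.
Reverse complement of the reverse primer: GGCAATTGGAC. This occurs on the top strand at positions 78–88.
Product length = (reverse-primer end) − (forward-primer start) + 1 = 88 − 10 + 1 = 79 bp.

79 bp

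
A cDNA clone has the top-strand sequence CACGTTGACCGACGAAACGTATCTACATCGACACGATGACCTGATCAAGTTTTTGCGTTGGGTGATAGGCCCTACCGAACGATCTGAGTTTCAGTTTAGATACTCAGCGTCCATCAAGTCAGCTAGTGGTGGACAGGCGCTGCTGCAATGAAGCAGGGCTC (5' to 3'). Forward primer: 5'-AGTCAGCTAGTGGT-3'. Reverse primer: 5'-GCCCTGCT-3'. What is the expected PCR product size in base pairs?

43 bp

Forward primer AGTCAGCTAGTGGT is found on the top strand at positions 117–130.
The reverse primer's reverse complement is AGCAGGGC, which matches the template at positions 152–159.
Product length = (reverse-primer end) − (forward-primer start) + 1 = 159 − 117 + 1 = 43 bp.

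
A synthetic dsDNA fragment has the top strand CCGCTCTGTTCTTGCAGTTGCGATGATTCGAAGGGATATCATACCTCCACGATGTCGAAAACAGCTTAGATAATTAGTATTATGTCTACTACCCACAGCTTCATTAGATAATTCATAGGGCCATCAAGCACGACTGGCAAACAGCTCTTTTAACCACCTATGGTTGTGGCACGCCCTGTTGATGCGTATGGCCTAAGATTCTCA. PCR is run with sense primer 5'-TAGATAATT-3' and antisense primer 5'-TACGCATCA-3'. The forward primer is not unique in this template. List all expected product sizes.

The forward primer TAGATAATT matches the top strand at positions 67–75, 105–113.
The reverse primer's reverse complement is TGATGCGTA, matching at positions 180–188.
Each forward site pairs with the reverse site to give a product ending at position 188: sizes 122, 84 bp.

122 bp, 84 bp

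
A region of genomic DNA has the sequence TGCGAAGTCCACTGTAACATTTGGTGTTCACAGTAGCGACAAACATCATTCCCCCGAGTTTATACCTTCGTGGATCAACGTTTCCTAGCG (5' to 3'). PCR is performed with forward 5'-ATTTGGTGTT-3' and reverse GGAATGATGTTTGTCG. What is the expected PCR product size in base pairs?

34 bp

The forward primer matches the template at positions 19–28.
The reverse primer's reverse complement is CGACAAACATCATTCC, which matches the template at positions 37–52.
Amplicon spans positions 19–52: 34 bp.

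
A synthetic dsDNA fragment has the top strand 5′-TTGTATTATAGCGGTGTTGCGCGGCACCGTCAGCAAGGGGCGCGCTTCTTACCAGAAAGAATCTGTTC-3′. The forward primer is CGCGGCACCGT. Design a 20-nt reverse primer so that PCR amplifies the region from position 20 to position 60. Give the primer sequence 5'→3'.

The product's 3' end on the top strand is position 60.
The reverse primer anneals to the top strand over positions 41–60, i.e. to CGCGCTTCTTACCAGAAAGA.
Its sequence written 5'→3' is the reverse complement: TCTTTCTGGTAAGAAGCGCG.

5'-TCTTTCTGGTAAGAAGCGCG-3'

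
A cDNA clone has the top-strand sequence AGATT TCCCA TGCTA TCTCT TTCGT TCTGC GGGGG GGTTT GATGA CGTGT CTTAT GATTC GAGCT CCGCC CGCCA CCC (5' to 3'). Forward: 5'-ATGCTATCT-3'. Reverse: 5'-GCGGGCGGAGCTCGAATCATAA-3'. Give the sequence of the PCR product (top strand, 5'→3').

The forward primer matches the template at positions 10–18.
Taking the reverse complement of GCGGGCGGAGCTCGAATCATAA gives TTATGATTCGAGCTCCGCCCGC, found at positions 52–73 on the template; the primer anneals here to the top strand with its 3' end pointing upstream.
The product is the template from position 10 through 73 (64 bp).

5'-ATGCTATCTCTTTCGTTCTGCGGGGGGGTTTGATGACGTGTCTTATGATTCGAGCTCCGCCCGC-3'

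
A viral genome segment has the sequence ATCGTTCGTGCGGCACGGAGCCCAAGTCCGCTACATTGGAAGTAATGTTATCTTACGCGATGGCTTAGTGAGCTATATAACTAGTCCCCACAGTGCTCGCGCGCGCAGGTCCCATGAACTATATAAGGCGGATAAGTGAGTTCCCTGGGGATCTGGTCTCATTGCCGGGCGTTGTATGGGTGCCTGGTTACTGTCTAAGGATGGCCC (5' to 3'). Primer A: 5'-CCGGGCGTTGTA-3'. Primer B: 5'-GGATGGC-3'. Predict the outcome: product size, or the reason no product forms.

No product — both primers anneal to the same strand and extend in the same direction.

Primer A (CCGGGCGTTGTA) matches the top strand at positions 165–176 (3' end points downstream).
Primer B (GGATGGC) also matches the top strand directly, at positions 199–205 — its reverse complement GCCATCC is not present.
Both primers anneal to the bottom strand with 3' ends pointing the same way, so neither can prime synthesis back toward the other.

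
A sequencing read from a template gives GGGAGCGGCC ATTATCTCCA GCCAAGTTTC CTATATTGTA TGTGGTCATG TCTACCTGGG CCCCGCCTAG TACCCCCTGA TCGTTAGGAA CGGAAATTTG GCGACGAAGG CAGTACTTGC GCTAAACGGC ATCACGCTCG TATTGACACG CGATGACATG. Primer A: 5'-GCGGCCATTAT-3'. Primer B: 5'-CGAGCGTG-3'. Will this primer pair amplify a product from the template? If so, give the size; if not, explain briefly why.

Primer A (GCGGCCATTAT) matches the top strand at positions 5–15; it acts as a forward primer.
Primer B's reverse complement is CACGCTCG, matching the top strand at positions 133–140; it acts as a reverse primer.
The 3' ends face each other across positions 5–140, giving a 136 bp product.

Yes — a 136 bp product.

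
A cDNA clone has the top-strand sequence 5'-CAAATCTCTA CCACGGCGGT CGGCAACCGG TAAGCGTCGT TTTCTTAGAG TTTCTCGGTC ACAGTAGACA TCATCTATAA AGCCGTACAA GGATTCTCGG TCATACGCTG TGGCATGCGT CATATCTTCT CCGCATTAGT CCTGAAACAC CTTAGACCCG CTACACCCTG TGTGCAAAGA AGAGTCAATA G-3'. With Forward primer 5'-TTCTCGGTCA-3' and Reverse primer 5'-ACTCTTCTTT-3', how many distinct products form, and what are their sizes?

Two products: 134 bp, 92 bp

The forward primer TTCTCGGTCA matches the top strand at positions 52–61, 94–103.
The reverse primer's reverse complement is AAAGAAGAGT, matching at positions 176–185.
Each forward site pairs with the reverse site to give a product ending at position 185: sizes 134, 92 bp.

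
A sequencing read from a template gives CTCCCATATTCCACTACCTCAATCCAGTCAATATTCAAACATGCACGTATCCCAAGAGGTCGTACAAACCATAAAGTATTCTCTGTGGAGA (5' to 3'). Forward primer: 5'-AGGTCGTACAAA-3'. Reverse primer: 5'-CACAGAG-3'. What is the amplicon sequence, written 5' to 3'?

5'-AGGTCGTACAAACCATAAAGTATTCTCTGTG-3'

Scanning the template, AGGTCGTACAAA occurs at positions 57–68; this primer anneals to the bottom strand there with its 3' end pointing downstream.
The reverse primer's reverse complement is CTCTGTG, which matches the template at positions 81–87.
The product is the template from position 57 through 87 (31 bp).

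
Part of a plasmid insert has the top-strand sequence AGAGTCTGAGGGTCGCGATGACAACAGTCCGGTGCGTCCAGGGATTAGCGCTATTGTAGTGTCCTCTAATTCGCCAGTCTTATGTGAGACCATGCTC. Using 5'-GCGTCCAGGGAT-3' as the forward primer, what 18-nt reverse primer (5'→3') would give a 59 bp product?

5'-TGGTCTCACATAAGACTG-3'

The forward primer binds at positions 34–45, so a 59 bp product ends at position 34 + 59 − 1 = 92.
The reverse primer anneals to the top strand over positions 75–92, i.e. to CAGTCTTATGTGAGACCA.
Its sequence written 5'→3' is the reverse complement: TGGTCTCACATAAGACTG.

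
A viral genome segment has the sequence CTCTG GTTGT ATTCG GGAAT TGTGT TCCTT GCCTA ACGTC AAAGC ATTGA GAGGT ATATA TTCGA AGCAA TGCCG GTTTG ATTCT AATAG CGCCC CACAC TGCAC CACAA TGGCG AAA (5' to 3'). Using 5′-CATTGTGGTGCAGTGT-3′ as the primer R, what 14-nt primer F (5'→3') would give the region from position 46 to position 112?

5'-ATTGAGAGGTATAT-3'

The reverse primer's reverse complement ACACTGCACCACAATG matches the template at positions 97–112; the product starts at position 46.
The forward primer is identical to the top strand over positions 46–59: ATTGAGAGGTATAT.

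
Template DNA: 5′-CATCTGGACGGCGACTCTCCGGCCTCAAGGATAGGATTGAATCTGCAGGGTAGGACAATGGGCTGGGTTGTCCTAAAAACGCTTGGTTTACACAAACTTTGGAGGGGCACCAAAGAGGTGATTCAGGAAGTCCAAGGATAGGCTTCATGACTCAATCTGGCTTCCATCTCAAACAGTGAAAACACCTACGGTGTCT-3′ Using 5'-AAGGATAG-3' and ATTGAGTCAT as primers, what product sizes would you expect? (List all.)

The forward primer AAGGATAG matches the top strand at positions 27–34, 134–141.
The reverse primer's reverse complement is ATGACTCAAT, matching at positions 147–156.
Each forward site pairs with the reverse site to give a product ending at position 156: sizes 130, 23 bp.

130 bp, 23 bp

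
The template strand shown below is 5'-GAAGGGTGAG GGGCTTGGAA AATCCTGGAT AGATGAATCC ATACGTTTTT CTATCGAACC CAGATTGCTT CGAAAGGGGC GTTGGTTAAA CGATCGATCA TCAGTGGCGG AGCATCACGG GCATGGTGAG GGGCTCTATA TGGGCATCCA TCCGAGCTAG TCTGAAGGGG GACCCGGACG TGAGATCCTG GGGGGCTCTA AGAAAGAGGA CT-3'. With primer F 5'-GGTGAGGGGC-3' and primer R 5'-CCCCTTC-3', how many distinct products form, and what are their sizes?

The forward primer GGTGAGGGGC matches the top strand at positions 5–14, 125–134.
The reverse primer's reverse complement is GAAGGGG, matching at positions 164–170.
Each forward site pairs with the reverse site to give a product ending at position 170: sizes 166, 46 bp.

Two products: 166 bp, 46 bp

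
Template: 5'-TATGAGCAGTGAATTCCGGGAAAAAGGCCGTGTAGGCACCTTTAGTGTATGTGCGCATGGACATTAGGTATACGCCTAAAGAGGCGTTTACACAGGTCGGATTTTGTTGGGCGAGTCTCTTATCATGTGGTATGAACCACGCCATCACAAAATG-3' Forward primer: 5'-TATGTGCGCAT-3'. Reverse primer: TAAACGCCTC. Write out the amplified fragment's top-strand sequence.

5'-TATGTGCGCATGGACATTAGGTATACGCCTAAAGAGGCGTTTA-3'

Scanning the template, TATGTGCGCAT occurs at positions 48–58; this primer anneals to the bottom strand there with its 3' end pointing downstream.
Taking the reverse complement of TAAACGCCTC gives GAGGCGTTTA, found at positions 81–90 on the template; the primer anneals here to the top strand with its 3' end pointing upstream.
The product is the template from position 48 through 90 (43 bp).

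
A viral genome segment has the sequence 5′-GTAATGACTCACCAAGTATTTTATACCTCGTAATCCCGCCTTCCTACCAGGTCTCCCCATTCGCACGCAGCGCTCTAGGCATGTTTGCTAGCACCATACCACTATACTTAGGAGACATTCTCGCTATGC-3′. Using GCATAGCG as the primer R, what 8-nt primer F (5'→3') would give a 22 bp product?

The reverse primer's reverse complement CGCTATGC matches the template at positions 122–129, so the product ends at position 129.
A 22 bp product then starts at position 129 − 22 + 1 = 108.
The forward primer is identical to the top strand there: TTAGGAGA.

5'-TTAGGAGA-3'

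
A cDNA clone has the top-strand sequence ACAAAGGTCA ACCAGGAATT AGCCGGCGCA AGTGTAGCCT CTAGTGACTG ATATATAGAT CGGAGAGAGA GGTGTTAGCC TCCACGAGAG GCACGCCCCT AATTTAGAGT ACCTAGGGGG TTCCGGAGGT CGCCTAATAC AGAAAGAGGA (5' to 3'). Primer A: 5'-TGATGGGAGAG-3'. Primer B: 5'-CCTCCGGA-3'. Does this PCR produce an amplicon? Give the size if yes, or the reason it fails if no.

Primer A (TGATGGGAGAG) does not match the top strand, and its reverse complement CTCTCCCATCA does not match either.
With no annealing site for primer A, no amplification occurs.

No product — primer A has no binding site in the template.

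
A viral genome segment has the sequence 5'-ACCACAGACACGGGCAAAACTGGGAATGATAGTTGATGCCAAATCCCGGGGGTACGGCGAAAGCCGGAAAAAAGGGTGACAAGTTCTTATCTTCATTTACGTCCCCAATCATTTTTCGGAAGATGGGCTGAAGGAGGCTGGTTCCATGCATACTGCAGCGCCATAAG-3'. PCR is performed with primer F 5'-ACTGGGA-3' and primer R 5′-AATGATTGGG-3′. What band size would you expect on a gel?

95 bp

The forward primer matches the template at positions 19–25.
The reverse primer's reverse complement is CCCAATCATT, which matches the template at positions 104–113.
The product runs from position 19 to position 113, so its length is 113 − 19 + 1 = 95 bp.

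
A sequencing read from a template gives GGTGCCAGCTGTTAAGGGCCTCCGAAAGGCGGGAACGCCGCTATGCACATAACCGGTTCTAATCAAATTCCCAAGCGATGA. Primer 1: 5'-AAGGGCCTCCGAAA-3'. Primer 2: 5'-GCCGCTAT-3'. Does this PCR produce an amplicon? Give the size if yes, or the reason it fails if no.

Primer 1 (AAGGGCCTCCGAAA) matches the top strand at positions 14–27 (3' end points downstream).
Primer 2 (GCCGCTAT) also matches the top strand directly, at positions 37–44 — its reverse complement ATAGCGGC is not present.
Both primers anneal to the bottom strand with 3' ends pointing the same way, so neither can prime synthesis back toward the other.

No product — both primers anneal to the same strand and extend in the same direction.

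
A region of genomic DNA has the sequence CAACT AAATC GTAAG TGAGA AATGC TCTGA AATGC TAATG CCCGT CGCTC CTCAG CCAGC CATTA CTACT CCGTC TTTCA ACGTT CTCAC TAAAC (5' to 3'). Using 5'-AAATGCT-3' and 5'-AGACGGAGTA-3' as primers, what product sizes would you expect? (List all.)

57 bp, 47 bp

The forward primer AAATGCT matches the top strand at positions 20–26, 30–36.
The reverse primer's reverse complement is TACTCCGTCT, matching at positions 67–76.
Each forward site pairs with the reverse site to give a product ending at position 76: sizes 57, 47 bp.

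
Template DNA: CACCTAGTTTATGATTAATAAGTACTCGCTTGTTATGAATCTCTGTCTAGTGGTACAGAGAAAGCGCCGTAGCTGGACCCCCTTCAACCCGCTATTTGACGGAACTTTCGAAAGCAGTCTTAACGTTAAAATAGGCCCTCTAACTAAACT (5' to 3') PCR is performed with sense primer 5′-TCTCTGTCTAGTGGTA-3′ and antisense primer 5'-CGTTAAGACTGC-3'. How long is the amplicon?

The forward primer matches the template at positions 40–55.
The reverse primer's reverse complement is GCAGTCTTAACG, which matches the template at positions 114–125.
The product runs from position 40 to position 125, so its length is 125 − 40 + 1 = 86 bp.

86 bp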